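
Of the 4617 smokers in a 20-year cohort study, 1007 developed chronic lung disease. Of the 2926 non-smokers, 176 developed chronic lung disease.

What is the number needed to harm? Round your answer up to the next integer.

NNH: 7

risk, smokers = 1007/4617 = 0.218107
risk, non-smokers = 176/2926 = 0.060150
absolute risk difference = 0.157957
1 / 0.157957 = 6.331 → round up → 7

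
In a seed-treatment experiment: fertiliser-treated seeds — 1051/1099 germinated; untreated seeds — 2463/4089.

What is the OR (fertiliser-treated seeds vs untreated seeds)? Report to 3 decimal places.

14.455

odds, fertiliser-treated seeds = 1051/48 = 21.8958
odds, untreated seeds = 2463/1626 = 1.5148
OR = 21.8958 / 1.5148 = 14.455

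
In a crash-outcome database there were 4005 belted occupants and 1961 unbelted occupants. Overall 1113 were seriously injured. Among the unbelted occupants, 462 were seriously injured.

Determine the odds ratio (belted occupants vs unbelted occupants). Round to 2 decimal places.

0.63

belted occupants with the outcome: 1113 − 462 = 651
belted occupants without the outcome: 4005 − 651 = 3354
unbelted occupants without the outcome: 1961 − 462 = 1499
odds, belted occupants = 651/3354 = 0.1941
odds, unbelted occupants = 462/1499 = 0.3082
OR = 0.1941 / 0.3082 = 0.63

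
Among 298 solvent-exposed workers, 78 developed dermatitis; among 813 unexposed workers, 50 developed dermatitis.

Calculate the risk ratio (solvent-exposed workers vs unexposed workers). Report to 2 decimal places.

RR: 4.26

risk, solvent-exposed workers = 78/298 = 0.2617
risk, unexposed workers = 50/813 = 0.0615
RR = 0.2617 / 0.0615 = 4.26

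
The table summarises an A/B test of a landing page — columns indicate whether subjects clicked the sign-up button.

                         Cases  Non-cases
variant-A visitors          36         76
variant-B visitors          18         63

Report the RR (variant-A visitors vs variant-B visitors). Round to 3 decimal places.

risk, variant-A visitors = 36/112 = 0.3214
risk, variant-B visitors = 18/81 = 0.2222
RR = 0.3214 / 0.2222 = 1.446

1.446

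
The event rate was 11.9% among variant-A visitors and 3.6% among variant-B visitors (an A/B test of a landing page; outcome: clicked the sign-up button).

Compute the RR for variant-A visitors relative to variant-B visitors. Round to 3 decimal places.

RR = 0.11900 / 0.03600 = 3.306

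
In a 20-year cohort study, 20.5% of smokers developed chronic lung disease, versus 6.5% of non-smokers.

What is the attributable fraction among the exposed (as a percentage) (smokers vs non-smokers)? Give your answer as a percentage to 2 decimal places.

AR% = (0.2050 − 0.0650) / 0.2050 = 0.6829 → 68.29%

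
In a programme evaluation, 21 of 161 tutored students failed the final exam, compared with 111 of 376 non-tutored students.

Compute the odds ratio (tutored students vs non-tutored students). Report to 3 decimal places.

odds, tutored students = 21/140 = 0.1500
odds, non-tutored students = 111/265 = 0.4189
OR = 0.1500 / 0.4189 = 0.358

OR = 0.358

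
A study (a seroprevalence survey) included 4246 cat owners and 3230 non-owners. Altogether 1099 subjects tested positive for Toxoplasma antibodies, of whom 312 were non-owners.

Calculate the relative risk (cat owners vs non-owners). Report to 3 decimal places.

cat owners with the outcome: 1099 − 312 = 787
cat owners without the outcome: 4246 − 787 = 3459
non-owners without the outcome: 3230 − 312 = 2918
risk, cat owners = 787/4246 = 0.1854
risk, non-owners = 312/3230 = 0.0966
RR = 0.1854 / 0.0966 = 1.919

1.919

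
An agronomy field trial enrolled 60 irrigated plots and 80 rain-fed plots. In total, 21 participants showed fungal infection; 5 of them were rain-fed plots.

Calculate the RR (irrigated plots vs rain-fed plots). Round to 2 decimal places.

irrigated plots with the outcome: 21 − 5 = 16
irrigated plots without the outcome: 60 − 16 = 44
rain-fed plots without the outcome: 80 − 5 = 75
risk, irrigated plots = 16/60 = 0.2667
risk, rain-fed plots = 5/80 = 0.0625
RR = 0.2667 / 0.0625 = 4.27

4.27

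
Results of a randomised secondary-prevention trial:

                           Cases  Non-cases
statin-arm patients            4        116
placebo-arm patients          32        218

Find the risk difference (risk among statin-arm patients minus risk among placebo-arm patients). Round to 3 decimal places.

risk, statin-arm patients = 4/120 = 0.03333
risk, placebo-arm patients = 32/250 = 0.12800
risk difference = 0.03333 − 0.12800 = -0.095

RD: -0.095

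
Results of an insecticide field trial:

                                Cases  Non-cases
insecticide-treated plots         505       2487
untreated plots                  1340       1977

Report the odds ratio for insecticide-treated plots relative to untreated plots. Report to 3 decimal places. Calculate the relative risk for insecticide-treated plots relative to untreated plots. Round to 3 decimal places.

OR = 0.300; RR = 0.418

odds, insecticide-treated plots = 505/2487 = 0.2031
odds, untreated plots = 1340/1977 = 0.6778
OR = 0.2031 / 0.6778 = 0.300
risk, insecticide-treated plots = 505/2992 = 0.1688
risk, untreated plots = 1340/3317 = 0.4040
RR = 0.1688 / 0.4040 = 0.418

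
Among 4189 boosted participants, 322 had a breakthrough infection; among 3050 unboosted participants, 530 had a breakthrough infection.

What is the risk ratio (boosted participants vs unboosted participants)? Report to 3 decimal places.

RR ≈ 0.442

risk, boosted participants = 322/4189 = 0.0769
risk, unboosted participants = 530/3050 = 0.1738
RR = 0.0769 / 0.1738 = 0.442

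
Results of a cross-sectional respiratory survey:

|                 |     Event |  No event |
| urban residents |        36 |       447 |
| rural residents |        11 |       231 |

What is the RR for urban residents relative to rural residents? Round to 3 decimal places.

risk, urban residents = 36/483 = 0.07453
risk, rural residents = 11/242 = 0.04545
RR = 0.07453 / 0.04545 = 1.640

RR ≈ 1.640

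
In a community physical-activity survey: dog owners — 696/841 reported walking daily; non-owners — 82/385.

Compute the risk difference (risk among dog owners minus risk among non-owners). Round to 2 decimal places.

RD = 0.61

risk, dog owners = 696/841 = 0.8276
risk, non-owners = 82/385 = 0.2130
risk difference = 0.8276 − 0.2130 = 0.61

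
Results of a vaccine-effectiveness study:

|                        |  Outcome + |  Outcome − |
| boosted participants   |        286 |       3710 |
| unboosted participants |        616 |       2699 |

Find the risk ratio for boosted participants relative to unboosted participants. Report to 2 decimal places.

risk, boosted participants = 286/3996 = 0.0716
risk, unboosted participants = 616/3315 = 0.1858
RR = 0.0716 / 0.1858 = 0.39

RR: 0.39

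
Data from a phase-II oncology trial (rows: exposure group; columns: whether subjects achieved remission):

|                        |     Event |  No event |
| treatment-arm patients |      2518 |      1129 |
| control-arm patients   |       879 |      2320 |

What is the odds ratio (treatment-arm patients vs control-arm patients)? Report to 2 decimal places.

OR = (2518 × 2320) / (1129 × 879) = 5841760/992391 ≈ 5.89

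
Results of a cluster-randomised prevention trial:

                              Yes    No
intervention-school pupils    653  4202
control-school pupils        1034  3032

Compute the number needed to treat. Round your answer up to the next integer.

NNT = 9

risk, intervention-school pupils = 653/4855 = 0.134501
risk, control-school pupils = 1034/4066 = 0.254304
absolute risk difference = 0.119803
1 / 0.119803 = 8.347 → round up → 9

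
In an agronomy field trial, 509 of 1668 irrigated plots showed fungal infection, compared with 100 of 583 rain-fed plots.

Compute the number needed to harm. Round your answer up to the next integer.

NNH = 8

risk, irrigated plots = 509/1668 = 0.305156
risk, rain-fed plots = 100/583 = 0.171527
absolute risk difference = 0.133629
1 / 0.133629 = 7.483 → round up → 8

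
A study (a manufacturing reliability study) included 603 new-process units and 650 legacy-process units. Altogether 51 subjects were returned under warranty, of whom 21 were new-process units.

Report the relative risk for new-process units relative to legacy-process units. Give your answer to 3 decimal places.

new-process units without the outcome: 603 − 21 = 582
legacy-process units with the outcome: 51 − 21 = 30
legacy-process units without the outcome: 650 − 30 = 620
risk, new-process units = 21/603 = 0.03483
risk, legacy-process units = 30/650 = 0.04615
RR = 0.03483 / 0.04615 = 0.755

0.755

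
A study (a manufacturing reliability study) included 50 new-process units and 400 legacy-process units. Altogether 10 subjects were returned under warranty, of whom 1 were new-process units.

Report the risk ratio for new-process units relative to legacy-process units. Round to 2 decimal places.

new-process units without the outcome: 50 − 1 = 49
legacy-process units with the outcome: 10 − 1 = 9
legacy-process units without the outcome: 400 − 9 = 391
risk, new-process units = 1/50 = 0.02000
risk, legacy-process units = 9/400 = 0.02250
RR = 0.02000 / 0.02250 = 0.89

RR ≈ 0.89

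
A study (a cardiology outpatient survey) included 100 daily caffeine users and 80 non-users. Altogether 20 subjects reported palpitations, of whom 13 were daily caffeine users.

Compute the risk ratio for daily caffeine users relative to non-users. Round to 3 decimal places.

daily caffeine users without the outcome: 100 − 13 = 87
non-users with the outcome: 20 − 13 = 7
non-users without the outcome: 80 − 7 = 73
risk, daily caffeine users = 13/100 = 0.1300
risk, non-users = 7/80 = 0.0875
RR = 0.1300 / 0.0875 = 1.486

RR ≈ 1.486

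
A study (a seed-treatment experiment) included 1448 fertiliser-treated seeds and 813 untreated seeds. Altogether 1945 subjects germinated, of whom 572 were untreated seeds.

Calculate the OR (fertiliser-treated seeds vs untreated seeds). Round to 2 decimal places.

OR = 7.71

fertiliser-treated seeds with the outcome: 1945 − 572 = 1373
fertiliser-treated seeds without the outcome: 1448 − 1373 = 75
untreated seeds without the outcome: 813 − 572 = 241
odds, fertiliser-treated seeds = 1373/75 = 18.3067
odds, untreated seeds = 572/241 = 2.3734
OR = 18.3067 / 2.3734 = 7.71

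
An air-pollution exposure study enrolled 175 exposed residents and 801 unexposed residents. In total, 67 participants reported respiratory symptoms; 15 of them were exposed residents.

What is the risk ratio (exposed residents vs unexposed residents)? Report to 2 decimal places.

RR: 1.32

exposed residents without the outcome: 175 − 15 = 160
unexposed residents with the outcome: 67 − 15 = 52
unexposed residents without the outcome: 801 − 52 = 749
risk, exposed residents = 15/175 = 0.0857
risk, unexposed residents = 52/801 = 0.0649
RR = 0.0857 / 0.0649 = 1.32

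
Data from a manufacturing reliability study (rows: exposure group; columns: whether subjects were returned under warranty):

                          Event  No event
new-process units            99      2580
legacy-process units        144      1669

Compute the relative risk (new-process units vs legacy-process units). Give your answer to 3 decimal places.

risk, new-process units = 99/2679 = 0.03695
risk, legacy-process units = 144/1813 = 0.07943
RR = 0.03695 / 0.07943 = 0.465

RR ≈ 0.465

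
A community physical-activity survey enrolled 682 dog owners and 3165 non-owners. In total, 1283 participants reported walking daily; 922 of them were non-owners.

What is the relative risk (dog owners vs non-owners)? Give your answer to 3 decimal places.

RR ≈ 1.817

dog owners with the outcome: 1283 − 922 = 361
dog owners without the outcome: 682 − 361 = 321
non-owners without the outcome: 3165 − 922 = 2243
risk, dog owners = 361/682 = 0.5293
risk, non-owners = 922/3165 = 0.2913
RR = 0.5293 / 0.2913 = 1.817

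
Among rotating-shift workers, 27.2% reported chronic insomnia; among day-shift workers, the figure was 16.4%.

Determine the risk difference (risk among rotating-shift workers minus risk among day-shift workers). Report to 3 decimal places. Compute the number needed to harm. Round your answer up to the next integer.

RD = 0.108; NNH = 10

risk difference = 0.2720 − 0.1640 = 0.108
absolute risk difference = 0.108000
1 / 0.108000 = 9.259 → round up → 10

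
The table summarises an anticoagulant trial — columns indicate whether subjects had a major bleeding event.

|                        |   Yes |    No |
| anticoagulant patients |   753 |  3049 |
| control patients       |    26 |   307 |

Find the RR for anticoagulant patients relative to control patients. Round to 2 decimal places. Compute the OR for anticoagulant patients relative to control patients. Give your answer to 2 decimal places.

risk, anticoagulant patients = 753/3802 = 0.1981
risk, control patients = 26/333 = 0.0781
RR = 0.1981 / 0.0781 = 2.54
OR = (753 × 307) / (3049 × 26) = 231171/79274 ≈ 2.92

RR = 2.54; OR = 2.92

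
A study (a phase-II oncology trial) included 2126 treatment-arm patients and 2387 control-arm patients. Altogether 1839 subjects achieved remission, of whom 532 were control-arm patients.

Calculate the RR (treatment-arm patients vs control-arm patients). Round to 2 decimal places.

treatment-arm patients with the outcome: 1839 − 532 = 1307
treatment-arm patients without the outcome: 2126 − 1307 = 819
control-arm patients without the outcome: 2387 − 532 = 1855
risk, treatment-arm patients = 1307/2126 = 0.6148
risk, control-arm patients = 532/2387 = 0.2229
RR = 0.6148 / 0.2229 = 2.76

RR ≈ 2.76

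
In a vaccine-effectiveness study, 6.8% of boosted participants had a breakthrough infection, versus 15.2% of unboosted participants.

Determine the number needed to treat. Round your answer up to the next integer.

12

absolute risk difference = 0.084000
1 / 0.084000 = 11.905 → round up → 12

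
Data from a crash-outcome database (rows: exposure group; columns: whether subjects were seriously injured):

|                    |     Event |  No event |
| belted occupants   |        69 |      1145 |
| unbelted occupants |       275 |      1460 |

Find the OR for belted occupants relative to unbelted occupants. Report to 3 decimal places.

odds, belted occupants = 69/1145 = 0.0603
odds, unbelted occupants = 275/1460 = 0.1884
OR = 0.0603 / 0.1884 = 0.320

0.320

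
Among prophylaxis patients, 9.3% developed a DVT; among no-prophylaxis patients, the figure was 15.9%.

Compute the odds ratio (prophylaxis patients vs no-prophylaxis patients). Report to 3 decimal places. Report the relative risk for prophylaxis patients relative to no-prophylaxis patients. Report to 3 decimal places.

OR = 0.542; RR = 0.585

odds, prophylaxis patients = 0.0930/0.9070 = 0.1025
odds, no-prophylaxis patients = 0.1590/0.8410 = 0.1891
OR = 0.1025 / 0.1891 = 0.542
RR = 0.0930 / 0.1590 = 0.585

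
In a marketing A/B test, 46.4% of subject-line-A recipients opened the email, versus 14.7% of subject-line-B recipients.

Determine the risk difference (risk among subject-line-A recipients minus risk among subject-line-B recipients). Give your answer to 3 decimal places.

risk difference = 0.4640 − 0.1470 = 0.317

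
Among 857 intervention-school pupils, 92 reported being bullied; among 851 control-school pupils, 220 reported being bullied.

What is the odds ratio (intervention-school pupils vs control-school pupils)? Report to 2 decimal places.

odds, intervention-school pupils = 92/765 = 0.1203
odds, control-school pupils = 220/631 = 0.3487
OR = 0.1203 / 0.3487 = 0.34

OR = 0.34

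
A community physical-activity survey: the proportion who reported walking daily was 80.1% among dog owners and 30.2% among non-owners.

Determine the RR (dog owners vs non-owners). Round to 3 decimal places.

RR = 0.8010 / 0.3020 = 2.652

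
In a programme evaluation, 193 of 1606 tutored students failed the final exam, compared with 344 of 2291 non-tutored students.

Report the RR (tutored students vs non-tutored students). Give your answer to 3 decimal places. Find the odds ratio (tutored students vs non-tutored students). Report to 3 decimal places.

RR = 0.800; OR = 0.773

risk, tutored students = 193/1606 = 0.1202
risk, non-tutored students = 344/2291 = 0.1502
RR = 0.1202 / 0.1502 = 0.800
odds, tutored students = 193/1413 = 0.1366
odds, non-tutored students = 344/1947 = 0.1767
OR = 0.1366 / 0.1767 = 0.773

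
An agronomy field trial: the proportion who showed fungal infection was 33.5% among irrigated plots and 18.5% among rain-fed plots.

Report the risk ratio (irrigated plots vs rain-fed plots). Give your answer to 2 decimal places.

RR = 0.3350 / 0.1850 = 1.81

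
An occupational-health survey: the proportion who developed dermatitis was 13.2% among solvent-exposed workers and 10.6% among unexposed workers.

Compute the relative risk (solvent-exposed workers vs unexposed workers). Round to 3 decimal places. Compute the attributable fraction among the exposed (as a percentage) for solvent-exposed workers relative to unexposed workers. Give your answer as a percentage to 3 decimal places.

RR = 1.245; AR% = 19.697%

RR = 0.1320 / 0.1060 = 1.245
AR% = (0.1320 − 0.1060) / 0.1320 = 0.1970 → 19.697%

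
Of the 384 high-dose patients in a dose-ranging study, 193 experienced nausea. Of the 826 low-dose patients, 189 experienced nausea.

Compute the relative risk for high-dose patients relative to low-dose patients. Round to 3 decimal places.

risk, high-dose patients = 193/384 = 0.5026
risk, low-dose patients = 189/826 = 0.2288
RR = 0.5026 / 0.2288 = 2.197

2.197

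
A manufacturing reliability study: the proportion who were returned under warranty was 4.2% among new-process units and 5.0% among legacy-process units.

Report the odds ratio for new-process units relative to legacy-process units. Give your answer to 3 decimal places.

odds, new-process units = 0.04200/0.95800 = 0.04384
odds, legacy-process units = 0.05000/0.95000 = 0.05263
OR = 0.04384 / 0.05263 = 0.833

0.833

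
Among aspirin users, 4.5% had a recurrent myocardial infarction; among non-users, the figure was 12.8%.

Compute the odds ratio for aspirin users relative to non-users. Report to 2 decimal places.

0.32

odds, aspirin users = 0.04500/0.95500 = 0.04712
odds, non-users = 0.12800/0.87200 = 0.14679
OR = 0.04712 / 0.14679 = 0.32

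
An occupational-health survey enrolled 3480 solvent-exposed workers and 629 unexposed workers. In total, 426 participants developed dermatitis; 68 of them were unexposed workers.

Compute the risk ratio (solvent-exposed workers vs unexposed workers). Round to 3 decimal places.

RR = 0.952

solvent-exposed workers with the outcome: 426 − 68 = 358
solvent-exposed workers without the outcome: 3480 − 358 = 3122
unexposed workers without the outcome: 629 − 68 = 561
risk, solvent-exposed workers = 358/3480 = 0.1029
risk, unexposed workers = 68/629 = 0.1081
RR = 0.1029 / 0.1081 = 0.952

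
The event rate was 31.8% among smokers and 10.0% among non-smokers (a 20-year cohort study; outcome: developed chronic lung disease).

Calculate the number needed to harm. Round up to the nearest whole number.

absolute risk difference = 0.218000
1 / 0.218000 = 4.587 → round up → 5

NNH = 5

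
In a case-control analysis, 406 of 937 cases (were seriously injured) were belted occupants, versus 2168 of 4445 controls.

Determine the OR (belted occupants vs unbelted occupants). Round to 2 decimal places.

OR = (406 × 2277) / (2168 × 531) = 924462/1151208 ≈ 0.80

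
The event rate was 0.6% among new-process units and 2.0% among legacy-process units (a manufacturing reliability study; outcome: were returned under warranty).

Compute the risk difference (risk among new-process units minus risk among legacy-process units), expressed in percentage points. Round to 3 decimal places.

RD ≈ -1.400

risk difference = 0.00600 − 0.02000 = -0.01400 → -1.400 percentage points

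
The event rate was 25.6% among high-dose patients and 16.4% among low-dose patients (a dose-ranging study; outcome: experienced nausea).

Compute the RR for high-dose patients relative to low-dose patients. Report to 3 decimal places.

RR = 0.2560 / 0.1640 = 1.561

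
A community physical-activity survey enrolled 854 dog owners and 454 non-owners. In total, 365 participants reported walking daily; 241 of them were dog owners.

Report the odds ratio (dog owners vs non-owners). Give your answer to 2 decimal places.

OR = 1.05

dog owners without the outcome: 854 − 241 = 613
non-owners with the outcome: 365 − 241 = 124
non-owners without the outcome: 454 − 124 = 330
OR = (241 × 330) / (613 × 124) = 79530/76012 ≈ 1.05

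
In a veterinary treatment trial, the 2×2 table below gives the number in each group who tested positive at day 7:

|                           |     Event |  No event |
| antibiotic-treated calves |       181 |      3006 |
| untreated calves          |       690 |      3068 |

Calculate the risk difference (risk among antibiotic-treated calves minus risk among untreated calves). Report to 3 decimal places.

RD ≈ -0.127

risk, antibiotic-treated calves = 181/3187 = 0.0568
risk, untreated calves = 690/3758 = 0.1836
risk difference = 0.0568 − 0.1836 = -0.127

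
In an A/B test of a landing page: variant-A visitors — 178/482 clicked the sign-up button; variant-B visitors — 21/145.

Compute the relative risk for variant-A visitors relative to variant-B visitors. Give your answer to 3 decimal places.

risk, variant-A visitors = 178/482 = 0.3693
risk, variant-B visitors = 21/145 = 0.1448
RR = 0.3693 / 0.1448 = 2.550

RR ≈ 2.550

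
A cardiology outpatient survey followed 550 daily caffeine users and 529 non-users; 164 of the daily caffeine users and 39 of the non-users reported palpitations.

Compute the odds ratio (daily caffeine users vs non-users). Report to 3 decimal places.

OR = (164 × 490) / (386 × 39) = 80360/15054 ≈ 5.338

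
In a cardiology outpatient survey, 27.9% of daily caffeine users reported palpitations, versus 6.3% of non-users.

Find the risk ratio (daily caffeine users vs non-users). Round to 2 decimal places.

RR = 0.2790 / 0.0630 = 4.43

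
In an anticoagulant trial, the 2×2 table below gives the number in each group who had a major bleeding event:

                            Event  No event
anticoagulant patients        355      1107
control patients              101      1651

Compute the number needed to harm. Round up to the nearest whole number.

NNH: 6

risk, anticoagulant patients = 355/1462 = 0.242818
risk, control patients = 101/1752 = 0.057648
absolute risk difference = 0.185170
1 / 0.185170 = 5.400 → round up → 6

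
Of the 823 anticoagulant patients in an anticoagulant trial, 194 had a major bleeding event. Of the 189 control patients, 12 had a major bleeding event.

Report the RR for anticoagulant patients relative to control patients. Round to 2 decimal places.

3.71

risk, anticoagulant patients = 194/823 = 0.2357
risk, control patients = 12/189 = 0.0635
RR = 0.2357 / 0.0635 = 3.71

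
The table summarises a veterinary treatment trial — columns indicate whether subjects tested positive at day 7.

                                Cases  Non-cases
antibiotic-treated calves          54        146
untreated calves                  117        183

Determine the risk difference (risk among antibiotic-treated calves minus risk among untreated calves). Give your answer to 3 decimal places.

risk, antibiotic-treated calves = 54/200 = 0.2700
risk, untreated calves = 117/300 = 0.3900
risk difference = 0.2700 − 0.3900 = -0.120

-0.120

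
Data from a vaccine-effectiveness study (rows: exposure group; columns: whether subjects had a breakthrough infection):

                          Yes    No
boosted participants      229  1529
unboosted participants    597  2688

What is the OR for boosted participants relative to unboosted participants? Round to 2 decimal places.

OR = (229 × 2688) / (1529 × 597) = 615552/912813 ≈ 0.67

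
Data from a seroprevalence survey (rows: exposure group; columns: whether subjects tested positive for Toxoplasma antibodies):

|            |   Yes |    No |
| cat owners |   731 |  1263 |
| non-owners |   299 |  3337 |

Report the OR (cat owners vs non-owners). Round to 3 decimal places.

6.460

odds, cat owners = 731/1263 = 0.5788
odds, non-owners = 299/3337 = 0.0896
OR = 0.5788 / 0.0896 = 6.460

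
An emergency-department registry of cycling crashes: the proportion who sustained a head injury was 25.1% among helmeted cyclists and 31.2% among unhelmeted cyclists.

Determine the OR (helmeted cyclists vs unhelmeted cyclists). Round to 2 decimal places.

odds, helmeted cyclists = 0.2510/0.7490 = 0.3351
odds, unhelmeted cyclists = 0.3120/0.6880 = 0.4535
OR = 0.3351 / 0.4535 = 0.74

0.74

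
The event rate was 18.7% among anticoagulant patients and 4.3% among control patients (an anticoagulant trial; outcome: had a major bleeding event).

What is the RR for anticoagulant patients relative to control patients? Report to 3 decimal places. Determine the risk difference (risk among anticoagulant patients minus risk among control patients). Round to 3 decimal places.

RR = 4.349; RD = 0.144

RR = 0.18700 / 0.04300 = 4.349
risk difference = 0.18700 − 0.04300 = 0.144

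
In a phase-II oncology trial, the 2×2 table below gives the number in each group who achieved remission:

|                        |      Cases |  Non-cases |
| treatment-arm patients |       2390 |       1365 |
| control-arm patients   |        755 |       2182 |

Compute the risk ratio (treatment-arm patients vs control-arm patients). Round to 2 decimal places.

risk, treatment-arm patients = 2390/3755 = 0.6365
risk, control-arm patients = 755/2937 = 0.2571
RR = 0.6365 / 0.2571 = 2.48

2.48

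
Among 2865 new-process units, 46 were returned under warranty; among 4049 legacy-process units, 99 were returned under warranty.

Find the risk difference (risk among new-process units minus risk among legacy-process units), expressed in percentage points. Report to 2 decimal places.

RD ≈ -0.84

risk, new-process units = 46/2865 = 0.01606
risk, legacy-process units = 99/4049 = 0.02445
risk difference = 0.01606 − 0.02445 = -0.00839 → -0.84 percentage points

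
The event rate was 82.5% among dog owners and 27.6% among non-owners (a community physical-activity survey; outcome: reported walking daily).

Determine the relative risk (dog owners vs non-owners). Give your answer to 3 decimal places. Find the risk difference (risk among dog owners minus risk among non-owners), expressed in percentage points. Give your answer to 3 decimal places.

RR = 0.8250 / 0.2760 = 2.989
risk difference = 0.8250 − 0.2760 = 0.5490 → 54.900 percentage points

RR = 2.989; RD = 54.900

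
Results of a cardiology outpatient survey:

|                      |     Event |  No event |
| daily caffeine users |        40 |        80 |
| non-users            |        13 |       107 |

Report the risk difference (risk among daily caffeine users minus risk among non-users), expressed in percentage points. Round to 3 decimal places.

risk, daily caffeine users = 40/120 = 0.3333
risk, non-users = 13/120 = 0.1083
risk difference = 0.3333 − 0.1083 = 0.2250 → 22.500 percentage points

RD = 22.500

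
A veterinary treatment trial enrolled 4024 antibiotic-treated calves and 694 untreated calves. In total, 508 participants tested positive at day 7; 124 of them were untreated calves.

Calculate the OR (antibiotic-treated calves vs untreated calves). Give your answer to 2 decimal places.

0.48

antibiotic-treated calves with the outcome: 508 − 124 = 384
antibiotic-treated calves without the outcome: 4024 − 384 = 3640
untreated calves without the outcome: 694 − 124 = 570
OR = (384 × 570) / (3640 × 124) = 218880/451360 ≈ 0.48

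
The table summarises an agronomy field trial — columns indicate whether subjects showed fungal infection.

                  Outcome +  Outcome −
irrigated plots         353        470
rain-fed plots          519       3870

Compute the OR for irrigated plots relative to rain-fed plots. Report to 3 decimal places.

OR = (353 × 3870) / (470 × 519) = 1366110/243930 ≈ 5.600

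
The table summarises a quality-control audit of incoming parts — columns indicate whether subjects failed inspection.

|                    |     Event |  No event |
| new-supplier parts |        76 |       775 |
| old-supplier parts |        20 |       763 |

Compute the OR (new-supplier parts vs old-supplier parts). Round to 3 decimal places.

OR = (76 × 763) / (775 × 20) = 57988/15500 ≈ 3.741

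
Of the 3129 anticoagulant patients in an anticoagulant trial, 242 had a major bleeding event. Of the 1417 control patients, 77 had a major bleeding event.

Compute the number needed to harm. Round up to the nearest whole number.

risk, anticoagulant patients = 242/3129 = 0.077341
risk, control patients = 77/1417 = 0.054340
absolute risk difference = 0.023001
1 / 0.023001 = 43.476 → round up → 44

44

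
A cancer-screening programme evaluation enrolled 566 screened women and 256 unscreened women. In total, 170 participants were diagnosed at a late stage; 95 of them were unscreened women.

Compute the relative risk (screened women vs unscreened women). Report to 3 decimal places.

screened women with the outcome: 170 − 95 = 75
screened women without the outcome: 566 − 75 = 491
unscreened women without the outcome: 256 − 95 = 161
risk, screened women = 75/566 = 0.1325
risk, unscreened women = 95/256 = 0.3711
RR = 0.1325 / 0.3711 = 0.357

0.357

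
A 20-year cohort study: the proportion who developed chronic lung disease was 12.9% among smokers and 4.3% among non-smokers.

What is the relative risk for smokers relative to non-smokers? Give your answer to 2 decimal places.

RR = 0.12900 / 0.04300 = 3.00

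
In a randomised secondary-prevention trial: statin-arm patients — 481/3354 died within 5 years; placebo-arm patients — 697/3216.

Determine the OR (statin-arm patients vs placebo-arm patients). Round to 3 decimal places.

OR = (481 × 2519) / (2873 × 697) = 1211639/2002481 ≈ 0.605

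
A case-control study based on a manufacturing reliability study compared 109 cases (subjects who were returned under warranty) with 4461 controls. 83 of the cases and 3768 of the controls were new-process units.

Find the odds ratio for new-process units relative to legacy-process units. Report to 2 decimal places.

OR ≈ 0.59

odds, new-process units = 83/3768 = 0.02203
odds, legacy-process units = 26/693 = 0.03752
OR = 0.02203 / 0.03752 = 0.59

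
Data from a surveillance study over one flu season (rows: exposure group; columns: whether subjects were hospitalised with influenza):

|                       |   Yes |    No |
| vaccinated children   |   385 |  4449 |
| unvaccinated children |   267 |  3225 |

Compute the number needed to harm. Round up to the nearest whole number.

risk, vaccinated children = 385/4834 = 0.079644
risk, unvaccinated children = 267/3492 = 0.076460
absolute risk difference = 0.003184
1 / 0.003184 = 314.070 → round up → 315

NNH ≈ 315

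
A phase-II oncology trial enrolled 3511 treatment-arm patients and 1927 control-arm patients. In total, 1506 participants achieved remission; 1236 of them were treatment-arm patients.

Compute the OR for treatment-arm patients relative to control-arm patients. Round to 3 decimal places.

treatment-arm patients without the outcome: 3511 − 1236 = 2275
control-arm patients with the outcome: 1506 − 1236 = 270
control-arm patients without the outcome: 1927 − 270 = 1657
OR = (1236 × 1657) / (2275 × 270) = 2048052/614250 ≈ 3.334

OR: 3.334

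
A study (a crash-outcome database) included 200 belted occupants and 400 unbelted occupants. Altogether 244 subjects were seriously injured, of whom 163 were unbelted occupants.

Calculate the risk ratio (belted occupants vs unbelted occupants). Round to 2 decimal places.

RR = 0.99

belted occupants with the outcome: 244 − 163 = 81
belted occupants without the outcome: 200 − 81 = 119
unbelted occupants without the outcome: 400 − 163 = 237
risk, belted occupants = 81/200 = 0.4050
risk, unbelted occupants = 163/400 = 0.4075
RR = 0.4050 / 0.4075 = 0.99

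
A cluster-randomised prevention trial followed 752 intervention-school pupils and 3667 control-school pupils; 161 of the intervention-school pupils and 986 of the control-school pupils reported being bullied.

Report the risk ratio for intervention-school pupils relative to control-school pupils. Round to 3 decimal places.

risk, intervention-school pupils = 161/752 = 0.2141
risk, control-school pupils = 986/3667 = 0.2689
RR = 0.2141 / 0.2689 = 0.796

RR = 0.796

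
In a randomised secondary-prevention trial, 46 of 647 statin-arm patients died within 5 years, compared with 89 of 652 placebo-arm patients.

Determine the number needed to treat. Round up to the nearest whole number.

risk, statin-arm patients = 46/647 = 0.071097
risk, placebo-arm patients = 89/652 = 0.136503
absolute risk difference = 0.065406
1 / 0.065406 = 15.289 → round up → 16

16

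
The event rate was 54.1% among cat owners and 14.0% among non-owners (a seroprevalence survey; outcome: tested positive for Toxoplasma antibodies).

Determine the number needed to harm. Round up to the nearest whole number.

NNH = 3

absolute risk difference = 0.401000
1 / 0.401000 = 2.494 → round up → 3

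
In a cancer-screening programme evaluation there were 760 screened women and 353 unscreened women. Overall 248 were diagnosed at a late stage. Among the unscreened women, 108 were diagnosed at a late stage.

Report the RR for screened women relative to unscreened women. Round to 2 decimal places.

screened women with the outcome: 248 − 108 = 140
screened women without the outcome: 760 − 140 = 620
unscreened women without the outcome: 353 − 108 = 245
risk, screened women = 140/760 = 0.1842
risk, unscreened women = 108/353 = 0.3059
RR = 0.1842 / 0.3059 = 0.60

0.60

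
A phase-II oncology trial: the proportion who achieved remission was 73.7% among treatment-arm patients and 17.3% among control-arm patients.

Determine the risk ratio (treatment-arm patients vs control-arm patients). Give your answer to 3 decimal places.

RR = 0.7370 / 0.1730 = 4.260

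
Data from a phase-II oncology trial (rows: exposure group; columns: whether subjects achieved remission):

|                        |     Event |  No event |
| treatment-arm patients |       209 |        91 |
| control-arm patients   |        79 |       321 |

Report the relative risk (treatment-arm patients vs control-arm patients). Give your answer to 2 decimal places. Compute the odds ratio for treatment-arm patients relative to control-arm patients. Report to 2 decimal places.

risk, treatment-arm patients = 209/300 = 0.6967
risk, control-arm patients = 79/400 = 0.1975
RR = 0.6967 / 0.1975 = 3.53
OR = (209 × 321) / (91 × 79) = 67089/7189 ≈ 9.33

RR = 3.53; OR = 9.33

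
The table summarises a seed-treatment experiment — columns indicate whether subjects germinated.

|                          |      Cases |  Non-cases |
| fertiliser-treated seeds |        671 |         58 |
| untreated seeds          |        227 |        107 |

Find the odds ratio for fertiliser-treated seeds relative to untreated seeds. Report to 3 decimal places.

odds, fertiliser-treated seeds = 671/58 = 11.5690
odds, untreated seeds = 227/107 = 2.1215
OR = 11.5690 / 2.1215 = 5.453

5.453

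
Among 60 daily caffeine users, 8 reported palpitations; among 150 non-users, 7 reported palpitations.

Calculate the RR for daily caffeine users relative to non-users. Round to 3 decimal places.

2.857

risk, daily caffeine users = 8/60 = 0.13333
risk, non-users = 7/150 = 0.04667
RR = 0.13333 / 0.04667 = 2.857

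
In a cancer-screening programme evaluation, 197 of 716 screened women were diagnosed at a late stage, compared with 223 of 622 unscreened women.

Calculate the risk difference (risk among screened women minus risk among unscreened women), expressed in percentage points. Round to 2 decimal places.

risk, screened women = 197/716 = 0.2751
risk, unscreened women = 223/622 = 0.3585
risk difference = 0.2751 − 0.3585 = -0.0834 → -8.34 percentage points

RD ≈ -8.34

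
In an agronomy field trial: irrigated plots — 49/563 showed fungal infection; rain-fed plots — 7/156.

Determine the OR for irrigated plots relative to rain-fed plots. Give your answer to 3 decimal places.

OR = (49 × 149) / (514 × 7) = 7301/3598 ≈ 2.029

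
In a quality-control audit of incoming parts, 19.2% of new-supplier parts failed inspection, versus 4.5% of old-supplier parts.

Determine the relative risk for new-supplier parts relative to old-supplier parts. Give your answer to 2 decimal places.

RR = 0.19200 / 0.04500 = 4.27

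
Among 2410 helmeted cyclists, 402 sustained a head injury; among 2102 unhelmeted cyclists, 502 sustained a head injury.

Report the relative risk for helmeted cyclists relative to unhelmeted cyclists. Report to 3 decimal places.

risk, helmeted cyclists = 402/2410 = 0.1668
risk, unhelmeted cyclists = 502/2102 = 0.2388
RR = 0.1668 / 0.2388 = 0.698

RR = 0.698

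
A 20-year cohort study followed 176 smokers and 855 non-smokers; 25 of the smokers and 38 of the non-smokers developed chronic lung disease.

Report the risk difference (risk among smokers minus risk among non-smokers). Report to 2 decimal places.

risk, smokers = 25/176 = 0.14205
risk, non-smokers = 38/855 = 0.04444
risk difference = 0.14205 − 0.04444 = 0.10

RD ≈ 0.10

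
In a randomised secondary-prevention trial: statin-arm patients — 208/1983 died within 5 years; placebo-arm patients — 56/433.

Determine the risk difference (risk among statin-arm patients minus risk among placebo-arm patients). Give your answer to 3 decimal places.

RD ≈ -0.024

risk, statin-arm patients = 208/1983 = 0.1049
risk, placebo-arm patients = 56/433 = 0.1293
risk difference = 0.1049 − 0.1293 = -0.024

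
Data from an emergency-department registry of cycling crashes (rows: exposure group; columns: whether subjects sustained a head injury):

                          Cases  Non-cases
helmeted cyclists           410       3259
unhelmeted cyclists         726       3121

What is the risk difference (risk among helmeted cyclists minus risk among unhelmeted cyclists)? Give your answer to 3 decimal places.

risk, helmeted cyclists = 410/3669 = 0.1117
risk, unhelmeted cyclists = 726/3847 = 0.1887
risk difference = 0.1117 − 0.1887 = -0.077

-0.077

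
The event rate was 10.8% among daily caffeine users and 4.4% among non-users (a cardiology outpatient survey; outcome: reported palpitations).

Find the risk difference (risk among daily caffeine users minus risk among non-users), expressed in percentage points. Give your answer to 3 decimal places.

risk difference = 0.10800 − 0.04400 = 0.06400 → 6.400 percentage points

6.400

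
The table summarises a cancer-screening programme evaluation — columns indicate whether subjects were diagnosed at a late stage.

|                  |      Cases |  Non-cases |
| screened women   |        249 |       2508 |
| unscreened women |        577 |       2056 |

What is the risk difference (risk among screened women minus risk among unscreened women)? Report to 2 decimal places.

RD = -0.13

risk, screened women = 249/2757 = 0.0903
risk, unscreened women = 577/2633 = 0.2191
risk difference = 0.0903 − 0.2191 = -0.13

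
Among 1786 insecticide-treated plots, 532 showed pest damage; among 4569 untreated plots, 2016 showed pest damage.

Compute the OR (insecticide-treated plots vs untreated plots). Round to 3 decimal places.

OR = (532 × 2553) / (1254 × 2016) = 1358196/2528064 ≈ 0.537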